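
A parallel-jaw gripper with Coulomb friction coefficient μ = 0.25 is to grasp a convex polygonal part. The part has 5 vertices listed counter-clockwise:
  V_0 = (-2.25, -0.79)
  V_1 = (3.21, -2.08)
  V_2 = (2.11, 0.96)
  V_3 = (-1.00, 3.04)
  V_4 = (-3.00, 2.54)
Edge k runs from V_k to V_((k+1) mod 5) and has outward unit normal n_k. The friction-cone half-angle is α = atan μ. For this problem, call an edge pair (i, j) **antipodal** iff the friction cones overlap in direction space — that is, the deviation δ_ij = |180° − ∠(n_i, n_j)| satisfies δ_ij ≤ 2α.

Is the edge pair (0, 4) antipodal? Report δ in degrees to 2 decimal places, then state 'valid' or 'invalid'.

δ = 115.99°, invalid

α = atan 0.25 = 14.04°;  2α = 28.07°
edge 0: e_0 = (+5.46, -1.29);  n_0 = (-0.2299, -0.9732)
edge 4: e_4 = (+0.75, -3.33);  n_4 = (-0.9756, -0.2197)
∠(n_0, n_4) = 64.01°
δ = |180° − 64.01°| = 115.99°
115.99° > 2α = 28.07°  →  invalid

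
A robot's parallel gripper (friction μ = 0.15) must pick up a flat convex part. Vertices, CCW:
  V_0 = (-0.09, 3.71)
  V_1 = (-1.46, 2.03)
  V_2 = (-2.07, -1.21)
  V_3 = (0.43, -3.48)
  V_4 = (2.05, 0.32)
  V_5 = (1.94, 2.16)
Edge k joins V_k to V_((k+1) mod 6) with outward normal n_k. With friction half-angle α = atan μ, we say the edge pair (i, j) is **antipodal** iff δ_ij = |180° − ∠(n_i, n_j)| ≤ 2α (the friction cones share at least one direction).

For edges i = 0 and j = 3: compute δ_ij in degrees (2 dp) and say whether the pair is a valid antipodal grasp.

α = atan 0.15 = 8.53°;  2α = 17.06°
edge 0: e_0 = (-1.37, -1.68);  n_0 = (-0.7750, +0.6320)
edge 3: e_3 = (+1.62, +3.80);  n_3 = (+0.9199, -0.3922)
∠(n_0, n_3) = 163.89°
δ = |180° − 163.89°| = 16.11°
16.11° ≤ 2α = 17.06°  →  valid

δ = 16.11°, valid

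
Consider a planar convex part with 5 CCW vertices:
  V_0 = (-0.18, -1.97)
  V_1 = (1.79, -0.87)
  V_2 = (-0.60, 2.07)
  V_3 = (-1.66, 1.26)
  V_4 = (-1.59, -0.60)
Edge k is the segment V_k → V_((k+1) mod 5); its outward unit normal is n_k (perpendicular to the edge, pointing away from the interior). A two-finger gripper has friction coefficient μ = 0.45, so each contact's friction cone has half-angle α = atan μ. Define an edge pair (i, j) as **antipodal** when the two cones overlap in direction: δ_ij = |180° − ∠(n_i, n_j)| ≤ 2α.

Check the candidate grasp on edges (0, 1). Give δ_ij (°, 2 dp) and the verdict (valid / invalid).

δ = 80.07°, invalid

α = atan 0.45 = 24.23°;  2α = 48.46°
edge 0: e_0 = (+1.97, +1.10);  n_0 = (+0.4875, -0.8731)
edge 1: e_1 = (-2.39, +2.94);  n_1 = (+0.7760, +0.6308)
∠(n_0, n_1) = 99.93°
δ = |180° − 99.93°| = 80.07°
80.07° > 2α = 48.46°  →  invalid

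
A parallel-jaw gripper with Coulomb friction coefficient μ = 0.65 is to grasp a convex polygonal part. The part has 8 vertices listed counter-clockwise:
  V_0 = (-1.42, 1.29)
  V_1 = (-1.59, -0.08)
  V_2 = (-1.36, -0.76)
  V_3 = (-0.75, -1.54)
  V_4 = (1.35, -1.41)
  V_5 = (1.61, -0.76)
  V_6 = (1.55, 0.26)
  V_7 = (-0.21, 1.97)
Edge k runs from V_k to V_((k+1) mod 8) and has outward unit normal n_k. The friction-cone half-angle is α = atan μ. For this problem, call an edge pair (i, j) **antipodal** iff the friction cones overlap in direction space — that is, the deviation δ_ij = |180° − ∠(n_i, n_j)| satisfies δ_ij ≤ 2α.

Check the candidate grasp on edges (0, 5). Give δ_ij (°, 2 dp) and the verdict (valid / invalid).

α = atan 0.65 = 33.02°;  2α = 66.05°
edge 0: e_0 = (-0.17, -1.37);  n_0 = (-0.9924, +0.1231)
edge 5: e_5 = (-0.06, +1.02);  n_5 = (+0.9983, +0.0587)
∠(n_0, n_5) = 169.56°
δ = |180° − 169.56°| = 10.44°
10.44° ≤ 2α = 66.05°  →  valid

δ = 10.44°, valid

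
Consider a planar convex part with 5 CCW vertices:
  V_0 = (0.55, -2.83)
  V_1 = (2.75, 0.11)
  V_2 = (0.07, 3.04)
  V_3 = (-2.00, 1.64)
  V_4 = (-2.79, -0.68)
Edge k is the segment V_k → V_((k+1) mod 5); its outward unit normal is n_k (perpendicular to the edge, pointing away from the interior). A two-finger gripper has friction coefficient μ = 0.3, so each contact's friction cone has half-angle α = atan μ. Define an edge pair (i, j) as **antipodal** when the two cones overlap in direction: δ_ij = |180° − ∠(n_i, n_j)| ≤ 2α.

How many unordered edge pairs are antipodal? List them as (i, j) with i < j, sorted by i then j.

count = 3; pairs: (0,2), (0,3), (1,4)

α = atan 0.3 = 16.70°;  2α = 33.40°
n_0 = (+0.8007, -0.5991)
n_1 = (+0.7379, +0.6749)
n_2 = (-0.5602, +0.8283)
n_3 = (-0.9466, +0.3223)
n_4 = (-0.5413, -0.8409)
  (0,1): δ = 100.74°  ·
  (0,2): δ = 19.12°  ✓
  (0,3): δ = 18.00°  ✓
  (0,4): δ = 94.04°  ·
  (1,2): δ = 98.38°  ·
  (1,3): δ = 61.25°  ·
  (1,4): δ = 14.78°  ✓
  (2,3): δ = 142.88°  ·
  (2,4): δ = 66.84°  ·
  (3,4): δ = 103.97°  ·
antipodal pairs: 3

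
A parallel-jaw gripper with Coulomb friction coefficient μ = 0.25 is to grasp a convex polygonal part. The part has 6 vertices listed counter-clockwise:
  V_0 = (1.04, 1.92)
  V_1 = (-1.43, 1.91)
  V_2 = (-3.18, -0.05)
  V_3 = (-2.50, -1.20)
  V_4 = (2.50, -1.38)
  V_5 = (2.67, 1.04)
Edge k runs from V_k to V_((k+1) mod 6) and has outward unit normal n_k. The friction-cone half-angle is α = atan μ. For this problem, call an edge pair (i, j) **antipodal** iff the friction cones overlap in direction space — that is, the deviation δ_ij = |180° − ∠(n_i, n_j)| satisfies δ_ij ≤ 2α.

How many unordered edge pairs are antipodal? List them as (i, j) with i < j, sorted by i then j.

count = 2; pairs: (0,3), (3,5)

α = atan 0.25 = 14.04°;  2α = 28.07°
n_0 = (-0.0040, +1.0000)
n_1 = (-0.7459, +0.6660)
n_2 = (-0.8608, -0.5090)
n_3 = (-0.0360, -0.9994)
n_4 = (+0.9975, -0.0701)
n_5 = (+0.4751, +0.8800)
  (0,1): δ = 131.99°  ·
  (0,2): δ = 59.64°  ·
  (0,3): δ = 2.29°  ✓
  (0,4): δ = 85.75°  ·
  (0,5): δ = 151.40°  ·
  (1,2): δ = 107.64°  ·
  (1,3): δ = 50.30°  ·
  (1,4): δ = 37.74°  ·
  (1,5): δ = 103.40°  ·
  (2,3): δ = 122.66°  ·
  (2,4): δ = 34.61°  ·
  (2,5): δ = 31.04°  ·
  (3,4): δ = 91.96°  ·
  (3,5): δ = 26.30°  ✓
  (4,5): δ = 114.35°  ·
antipodal pairs: 2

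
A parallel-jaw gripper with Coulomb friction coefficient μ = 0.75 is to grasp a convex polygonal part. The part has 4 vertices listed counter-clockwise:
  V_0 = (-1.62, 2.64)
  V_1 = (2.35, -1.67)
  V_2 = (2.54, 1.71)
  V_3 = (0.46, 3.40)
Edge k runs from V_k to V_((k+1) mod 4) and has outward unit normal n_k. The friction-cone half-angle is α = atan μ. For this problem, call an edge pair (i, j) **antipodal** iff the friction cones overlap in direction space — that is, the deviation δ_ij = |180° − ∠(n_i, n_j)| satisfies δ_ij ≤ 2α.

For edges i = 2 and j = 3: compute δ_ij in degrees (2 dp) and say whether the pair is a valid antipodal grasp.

δ = 120.83°, invalid

α = atan 0.75 = 36.87°;  2α = 73.74°
edge 2: e_2 = (-2.08, +1.69);  n_2 = (+0.6306, +0.7761)
edge 3: e_3 = (-2.08, -0.76);  n_3 = (-0.3432, +0.9393)
∠(n_2, n_3) = 59.17°
δ = |180° − 59.17°| = 120.83°
120.83° > 2α = 73.74°  →  invalid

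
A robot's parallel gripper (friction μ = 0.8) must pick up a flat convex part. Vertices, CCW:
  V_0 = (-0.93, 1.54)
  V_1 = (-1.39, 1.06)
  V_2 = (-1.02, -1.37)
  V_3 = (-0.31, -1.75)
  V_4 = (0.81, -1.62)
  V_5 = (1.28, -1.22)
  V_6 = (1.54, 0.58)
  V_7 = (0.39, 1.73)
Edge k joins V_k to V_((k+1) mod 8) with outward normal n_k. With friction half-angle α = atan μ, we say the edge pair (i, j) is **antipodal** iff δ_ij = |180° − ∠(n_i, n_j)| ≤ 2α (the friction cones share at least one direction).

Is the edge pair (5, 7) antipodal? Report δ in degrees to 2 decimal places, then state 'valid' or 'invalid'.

δ = 73.59°, valid

α = atan 0.8 = 38.66°;  2α = 77.32°
edge 5: e_5 = (+0.26, +1.80);  n_5 = (+0.9897, -0.1430)
edge 7: e_7 = (-1.32, -0.19);  n_7 = (-0.1425, +0.9898)
∠(n_5, n_7) = 106.41°
δ = |180° − 106.41°| = 73.59°
73.59° ≤ 2α = 77.32°  →  valid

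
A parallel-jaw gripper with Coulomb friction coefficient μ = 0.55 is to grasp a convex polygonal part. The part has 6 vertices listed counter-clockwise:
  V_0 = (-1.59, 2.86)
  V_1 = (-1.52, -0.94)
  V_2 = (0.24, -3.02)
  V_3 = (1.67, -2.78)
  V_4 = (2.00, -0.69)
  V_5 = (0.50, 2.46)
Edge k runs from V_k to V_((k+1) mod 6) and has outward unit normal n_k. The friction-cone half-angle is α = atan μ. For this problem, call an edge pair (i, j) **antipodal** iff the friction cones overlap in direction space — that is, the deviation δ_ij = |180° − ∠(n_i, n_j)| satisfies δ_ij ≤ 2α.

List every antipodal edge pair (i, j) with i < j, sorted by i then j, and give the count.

count = 6; pairs: (0,3), (0,4), (1,3), (1,4), (1,5), (2,5)

α = atan 0.55 = 28.81°;  2α = 57.62°
n_0 = (-0.9998, -0.0184)
n_1 = (-0.7634, -0.6459)
n_2 = (+0.1655, -0.9862)
n_3 = (+0.9878, -0.1560)
n_4 = (+0.9029, +0.4299)
n_5 = (+0.1880, +0.9822)
  (0,1): δ = 140.82°  ·
  (0,2): δ = 81.53°  ·
  (0,3): δ = 10.03°  ✓
  (0,4): δ = 24.41°  ✓
  (0,5): δ = 78.11°  ·
  (1,2): δ = 120.71°  ·
  (1,3): δ = 49.21°  ✓
  (1,4): δ = 14.77°  ✓
  (1,5): δ = 38.93°  ✓
  (2,3): δ = 108.50°  ·
  (2,4): δ = 74.06°  ·
  (2,5): δ = 20.36°  ✓
  (3,4): δ = 145.56°  ·
  (3,5): δ = 91.86°  ·
  (4,5): δ = 126.30°  ·
antipodal pairs: 6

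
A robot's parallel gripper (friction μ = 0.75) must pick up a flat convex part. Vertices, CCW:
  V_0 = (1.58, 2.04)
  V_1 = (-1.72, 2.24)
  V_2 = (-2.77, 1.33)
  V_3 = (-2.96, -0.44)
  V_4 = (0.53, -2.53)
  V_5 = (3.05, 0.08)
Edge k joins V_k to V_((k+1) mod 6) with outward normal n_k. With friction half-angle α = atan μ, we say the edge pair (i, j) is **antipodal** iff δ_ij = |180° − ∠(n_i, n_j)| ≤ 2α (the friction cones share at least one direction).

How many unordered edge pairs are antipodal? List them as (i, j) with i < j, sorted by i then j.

α = atan 0.75 = 36.87°;  2α = 73.74°
n_0 = (+0.0605, +0.9982)
n_1 = (-0.6549, +0.7557)
n_2 = (-0.9943, +0.1067)
n_3 = (-0.5138, -0.8579)
n_4 = (+0.7194, -0.6946)
n_5 = (+0.8000, +0.6000)
  (0,1): δ = 135.62°  ·
  (0,2): δ = 92.66°  ·
  (0,3): δ = 27.45°  ✓
  (0,4): δ = 49.47°  ✓
  (0,5): δ = 130.34°  ·
  (1,2): δ = 137.04°  ·
  (1,3): δ = 71.83°  ✓
  (1,4): δ = 5.09°  ✓
  (1,5): δ = 85.96°  ·
  (2,3): δ = 114.79°  ·
  (2,4): δ = 37.87°  ✓
  (2,5): δ = 43.00°  ✓
  (3,4): δ = 103.08°  ·
  (3,5): δ = 22.21°  ✓
  (4,5): δ = 99.14°  ·
antipodal pairs: 7

count = 7; pairs: (0,3), (0,4), (1,3), (1,4), (2,4), (2,5), (3,5)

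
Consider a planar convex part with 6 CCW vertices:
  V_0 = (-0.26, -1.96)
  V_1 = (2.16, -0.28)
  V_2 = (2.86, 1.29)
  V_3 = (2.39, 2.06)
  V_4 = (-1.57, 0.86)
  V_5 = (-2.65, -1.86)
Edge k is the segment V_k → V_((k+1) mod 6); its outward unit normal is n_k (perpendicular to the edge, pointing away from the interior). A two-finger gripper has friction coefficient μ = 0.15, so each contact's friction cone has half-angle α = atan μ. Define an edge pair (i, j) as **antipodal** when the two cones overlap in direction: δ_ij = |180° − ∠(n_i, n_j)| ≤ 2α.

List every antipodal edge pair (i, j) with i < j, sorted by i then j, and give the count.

α = atan 0.15 = 8.53°;  2α = 17.06°
n_0 = (+0.5703, -0.8215)
n_1 = (+0.9133, -0.4072)
n_2 = (+0.8536, +0.5210)
n_3 = (-0.2900, +0.9570)
n_4 = (-0.9294, +0.3690)
n_5 = (-0.0418, -0.9991)
  (0,1): δ = 148.80°  ·
  (0,2): δ = 93.37°  ·
  (0,3): δ = 17.91°  ·
  (0,4): δ = 33.58°  ·
  (0,5): δ = 142.84°  ·
  (1,2): δ = 124.57°  ·
  (1,3): δ = 49.11°  ·
  (1,4): δ = 2.37°  ✓
  (1,5): δ = 111.63°  ·
  (2,3): δ = 104.54°  ·
  (2,4): δ = 53.06°  ·
  (2,5): δ = 56.20°  ·
  (3,4): δ = 128.51°  ·
  (3,5): δ = 19.25°  ·
  (4,5): δ = 70.74°  ·
antipodal pairs: 1

count = 1; pairs: (1,4)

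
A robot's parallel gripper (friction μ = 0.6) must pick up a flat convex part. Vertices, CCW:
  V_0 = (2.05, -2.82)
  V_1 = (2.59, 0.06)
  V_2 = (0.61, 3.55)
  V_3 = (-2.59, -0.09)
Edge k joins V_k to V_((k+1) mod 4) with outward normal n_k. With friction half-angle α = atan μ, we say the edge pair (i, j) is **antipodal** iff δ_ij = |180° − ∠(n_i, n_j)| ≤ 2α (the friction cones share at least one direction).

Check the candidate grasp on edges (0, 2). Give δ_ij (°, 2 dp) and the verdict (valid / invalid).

δ = 30.70°, valid

α = atan 0.6 = 30.96°;  2α = 61.93°
edge 0: e_0 = (+0.54, +2.88);  n_0 = (+0.9829, -0.1843)
edge 2: e_2 = (-3.20, -3.64);  n_2 = (-0.7510, +0.6603)
∠(n_0, n_2) = 149.30°
δ = |180° − 149.30°| = 30.70°
30.70° ≤ 2α = 61.93°  →  valid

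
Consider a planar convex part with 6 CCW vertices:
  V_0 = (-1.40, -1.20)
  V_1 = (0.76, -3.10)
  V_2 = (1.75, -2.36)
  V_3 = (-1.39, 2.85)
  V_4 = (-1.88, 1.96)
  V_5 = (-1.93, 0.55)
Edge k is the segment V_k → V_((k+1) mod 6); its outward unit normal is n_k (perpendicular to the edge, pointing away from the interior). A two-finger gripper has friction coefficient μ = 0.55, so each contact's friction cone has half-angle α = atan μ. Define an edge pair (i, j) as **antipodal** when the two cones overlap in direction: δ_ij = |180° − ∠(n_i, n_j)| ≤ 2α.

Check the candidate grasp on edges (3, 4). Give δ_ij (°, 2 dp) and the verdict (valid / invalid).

δ = 153.20°, invalid

α = atan 0.55 = 28.81°;  2α = 57.62°
edge 3: e_3 = (-0.49, -0.89);  n_3 = (-0.8760, +0.4823)
edge 4: e_4 = (-0.05, -1.41);  n_4 = (-0.9994, +0.0354)
∠(n_3, n_4) = 26.80°
δ = |180° − 26.80°| = 153.20°
153.20° > 2α = 57.62°  →  invalid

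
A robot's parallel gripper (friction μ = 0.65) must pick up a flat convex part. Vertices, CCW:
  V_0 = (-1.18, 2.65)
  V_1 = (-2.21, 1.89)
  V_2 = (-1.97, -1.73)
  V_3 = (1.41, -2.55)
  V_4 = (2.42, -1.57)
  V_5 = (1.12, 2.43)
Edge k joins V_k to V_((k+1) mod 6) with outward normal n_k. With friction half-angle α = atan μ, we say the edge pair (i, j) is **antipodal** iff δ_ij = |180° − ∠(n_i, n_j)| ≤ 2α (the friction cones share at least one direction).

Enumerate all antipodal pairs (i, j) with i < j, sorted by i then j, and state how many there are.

count = 7; pairs: (0,2), (0,3), (1,3), (1,4), (2,4), (2,5), (3,5)

α = atan 0.65 = 33.02°;  2α = 66.05°
n_0 = (-0.5937, +0.8047)
n_1 = (-0.9978, -0.0662)
n_2 = (-0.2358, -0.9718)
n_3 = (+0.6964, -0.7177)
n_4 = (+0.9510, +0.3091)
n_5 = (+0.0952, +0.9955)
  (0,1): δ = 122.63°  ·
  (0,2): δ = 50.06°  ✓
  (0,3): δ = 7.71°  ✓
  (0,4): δ = 71.58°  ·
  (0,5): δ = 138.11°  ·
  (1,2): δ = 107.43°  ·
  (1,3): δ = 49.66°  ✓
  (1,4): δ = 14.21°  ✓
  (1,5): δ = 80.74°  ·
  (2,3): δ = 122.23°  ·
  (2,4): δ = 58.36°  ✓
  (2,5): δ = 8.17°  ✓
  (3,4): δ = 116.13°  ·
  (3,5): δ = 49.60°  ✓
  (4,5): δ = 113.47°  ·
antipodal pairs: 7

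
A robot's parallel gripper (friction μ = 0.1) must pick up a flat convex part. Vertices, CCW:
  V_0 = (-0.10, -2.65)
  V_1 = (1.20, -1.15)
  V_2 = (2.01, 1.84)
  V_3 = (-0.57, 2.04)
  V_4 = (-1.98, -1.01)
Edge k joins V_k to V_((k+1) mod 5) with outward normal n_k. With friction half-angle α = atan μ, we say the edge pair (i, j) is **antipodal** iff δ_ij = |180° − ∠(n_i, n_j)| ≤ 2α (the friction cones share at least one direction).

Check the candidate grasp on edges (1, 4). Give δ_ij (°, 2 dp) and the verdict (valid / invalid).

α = atan 0.1 = 5.71°;  2α = 11.42°
edge 1: e_1 = (+0.81, +2.99);  n_1 = (+0.9652, -0.2615)
edge 4: e_4 = (+1.88, -1.64);  n_4 = (-0.6574, -0.7536)
∠(n_1, n_4) = 115.94°
δ = |180° − 115.94°| = 64.06°
64.06° > 2α = 11.42°  →  invalid

δ = 64.06°, invalid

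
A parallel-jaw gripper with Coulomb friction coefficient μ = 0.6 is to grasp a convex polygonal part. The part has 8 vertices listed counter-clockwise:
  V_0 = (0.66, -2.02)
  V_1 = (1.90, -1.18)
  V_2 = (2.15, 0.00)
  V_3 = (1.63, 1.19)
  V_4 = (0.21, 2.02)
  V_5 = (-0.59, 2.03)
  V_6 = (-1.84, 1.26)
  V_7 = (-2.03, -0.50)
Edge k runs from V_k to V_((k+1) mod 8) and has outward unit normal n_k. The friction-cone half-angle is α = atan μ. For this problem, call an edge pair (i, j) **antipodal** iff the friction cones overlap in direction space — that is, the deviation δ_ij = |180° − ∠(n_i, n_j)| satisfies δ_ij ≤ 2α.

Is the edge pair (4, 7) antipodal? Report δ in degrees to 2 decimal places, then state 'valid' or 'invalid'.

α = atan 0.6 = 30.96°;  2α = 61.93°
edge 4: e_4 = (-0.80, +0.01);  n_4 = (+0.0125, +0.9999)
edge 7: e_7 = (+2.69, -1.52);  n_7 = (-0.4920, -0.8706)
∠(n_4, n_7) = 151.25°
δ = |180° − 151.25°| = 28.75°
28.75° ≤ 2α = 61.93°  →  valid

δ = 28.75°, valid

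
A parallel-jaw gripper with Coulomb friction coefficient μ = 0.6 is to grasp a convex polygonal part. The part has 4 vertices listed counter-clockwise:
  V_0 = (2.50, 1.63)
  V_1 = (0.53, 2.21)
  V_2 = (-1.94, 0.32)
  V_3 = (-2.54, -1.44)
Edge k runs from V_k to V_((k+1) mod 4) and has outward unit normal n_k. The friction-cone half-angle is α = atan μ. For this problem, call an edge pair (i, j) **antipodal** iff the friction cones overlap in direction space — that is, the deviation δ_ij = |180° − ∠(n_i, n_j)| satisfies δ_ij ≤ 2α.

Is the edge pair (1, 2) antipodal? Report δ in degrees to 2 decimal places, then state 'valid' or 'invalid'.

α = atan 0.6 = 30.96°;  2α = 61.93°
edge 1: e_1 = (-2.47, -1.89);  n_1 = (-0.6077, +0.7942)
edge 2: e_2 = (-0.60, -1.76);  n_2 = (-0.9465, +0.3227)
∠(n_1, n_2) = 33.75°
δ = |180° − 33.75°| = 146.25°
146.25° > 2α = 61.93°  →  invalid

δ = 146.25°, invalid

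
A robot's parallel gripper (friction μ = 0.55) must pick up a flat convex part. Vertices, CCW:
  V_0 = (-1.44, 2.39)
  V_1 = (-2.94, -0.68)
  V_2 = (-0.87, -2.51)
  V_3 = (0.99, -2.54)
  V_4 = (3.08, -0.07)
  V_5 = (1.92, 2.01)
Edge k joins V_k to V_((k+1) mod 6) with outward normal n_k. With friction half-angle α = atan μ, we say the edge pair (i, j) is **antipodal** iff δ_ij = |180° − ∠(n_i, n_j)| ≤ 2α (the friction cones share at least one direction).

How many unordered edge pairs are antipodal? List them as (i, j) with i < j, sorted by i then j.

α = atan 0.55 = 28.81°;  2α = 57.62°
n_0 = (-0.8985, +0.4390)
n_1 = (-0.6623, -0.7492)
n_2 = (-0.0161, -0.9999)
n_3 = (+0.7634, -0.6459)
n_4 = (+0.8734, +0.4871)
n_5 = (+0.1124, +0.9937)
  (0,1): δ = 105.44°  ·
  (0,2): δ = 64.88°  ·
  (0,3): δ = 14.20°  ✓
  (0,4): δ = 55.19°  ✓
  (0,5): δ = 109.59°  ·
  (1,2): δ = 139.45°  ·
  (1,3): δ = 88.76°  ·
  (1,4): δ = 19.37°  ✓
  (1,5): δ = 35.03°  ✓
  (2,3): δ = 129.31°  ·
  (2,4): δ = 59.93°  ·
  (2,5): δ = 5.53°  ✓
  (3,4): δ = 110.62°  ·
  (3,5): δ = 56.22°  ✓
  (4,5): δ = 125.60°  ·
antipodal pairs: 6

count = 6; pairs: (0,3), (0,4), (1,4), (1,5), (2,5), (3,5)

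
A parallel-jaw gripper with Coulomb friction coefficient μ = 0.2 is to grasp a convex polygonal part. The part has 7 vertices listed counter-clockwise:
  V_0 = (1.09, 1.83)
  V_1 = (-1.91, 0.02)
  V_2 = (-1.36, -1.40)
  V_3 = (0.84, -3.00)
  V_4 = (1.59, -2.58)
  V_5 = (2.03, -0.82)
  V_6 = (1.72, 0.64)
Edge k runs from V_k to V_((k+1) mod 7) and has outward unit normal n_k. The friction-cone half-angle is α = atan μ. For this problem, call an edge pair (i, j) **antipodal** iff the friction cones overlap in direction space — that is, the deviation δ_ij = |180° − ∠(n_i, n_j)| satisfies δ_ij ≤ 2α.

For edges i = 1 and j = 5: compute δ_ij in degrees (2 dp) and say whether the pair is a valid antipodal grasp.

α = atan 0.2 = 11.31°;  2α = 22.62°
edge 1: e_1 = (+0.55, -1.42);  n_1 = (-0.9325, -0.3612)
edge 5: e_5 = (-0.31, +1.46);  n_5 = (+0.9782, +0.2077)
∠(n_1, n_5) = 170.81°
δ = |180° − 170.81°| = 9.19°
9.19° ≤ 2α = 22.62°  →  valid

δ = 9.19°, valid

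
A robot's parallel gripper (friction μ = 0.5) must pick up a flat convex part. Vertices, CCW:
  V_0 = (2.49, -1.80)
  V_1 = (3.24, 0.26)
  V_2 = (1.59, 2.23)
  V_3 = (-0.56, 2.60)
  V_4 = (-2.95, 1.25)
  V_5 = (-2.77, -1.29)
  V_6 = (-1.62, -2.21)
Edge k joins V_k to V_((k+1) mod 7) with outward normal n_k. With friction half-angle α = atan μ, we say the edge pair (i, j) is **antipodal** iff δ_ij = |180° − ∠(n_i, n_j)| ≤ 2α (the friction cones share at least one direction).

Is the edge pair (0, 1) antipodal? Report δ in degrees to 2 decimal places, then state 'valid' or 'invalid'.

δ = 120.05°, invalid

α = atan 0.5 = 26.57°;  2α = 53.13°
edge 0: e_0 = (+0.75, +2.06);  n_0 = (+0.9397, -0.3421)
edge 1: e_1 = (-1.65, +1.97);  n_1 = (+0.7666, +0.6421)
∠(n_0, n_1) = 59.95°
δ = |180° − 59.95°| = 120.05°
120.05° > 2α = 53.13°  →  invalid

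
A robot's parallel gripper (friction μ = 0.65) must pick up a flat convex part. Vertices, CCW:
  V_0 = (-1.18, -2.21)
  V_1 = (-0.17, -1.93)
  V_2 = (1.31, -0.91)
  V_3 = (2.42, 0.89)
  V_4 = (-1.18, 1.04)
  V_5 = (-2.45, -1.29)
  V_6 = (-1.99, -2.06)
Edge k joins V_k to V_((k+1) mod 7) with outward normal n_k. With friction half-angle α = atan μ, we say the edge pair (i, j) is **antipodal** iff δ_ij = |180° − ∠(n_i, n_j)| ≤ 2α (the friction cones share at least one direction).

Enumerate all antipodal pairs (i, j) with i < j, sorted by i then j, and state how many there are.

α = atan 0.65 = 33.02°;  2α = 66.05°
n_0 = (+0.2672, -0.9637)
n_1 = (+0.5675, -0.8234)
n_2 = (+0.8512, -0.5249)
n_3 = (+0.0416, +0.9991)
n_4 = (-0.8780, +0.4786)
n_5 = (-0.8585, -0.5129)
n_6 = (-0.1821, -0.9833)
  (0,1): δ = 160.92°  ·
  (0,2): δ = 137.16°  ·
  (0,3): δ = 17.88°  ✓
  (0,4): δ = 45.91°  ✓
  (0,5): δ = 105.36°  ·
  (0,6): δ = 154.01°  ·
  (1,2): δ = 156.23°  ·
  (1,3): δ = 36.96°  ✓
  (1,4): δ = 26.83°  ✓
  (1,5): δ = 86.28°  ·
  (1,6): δ = 134.93°  ·
  (2,3): δ = 60.73°  ✓
  (2,4): δ = 3.07°  ✓
  (2,5): δ = 62.51°  ✓
  (2,6): δ = 111.17°  ·
  (3,4): δ = 116.21°  ·
  (3,5): δ = 56.76°  ✓
  (3,6): δ = 8.11°  ✓
  (4,5): δ = 120.55°  ·
  (4,6): δ = 71.90°  ·
  (5,6): δ = 131.35°  ·
antipodal pairs: 9

count = 9; pairs: (0,3), (0,4), (1,3), (1,4), (2,3), (2,4), (2,5), (3,5), (3,6)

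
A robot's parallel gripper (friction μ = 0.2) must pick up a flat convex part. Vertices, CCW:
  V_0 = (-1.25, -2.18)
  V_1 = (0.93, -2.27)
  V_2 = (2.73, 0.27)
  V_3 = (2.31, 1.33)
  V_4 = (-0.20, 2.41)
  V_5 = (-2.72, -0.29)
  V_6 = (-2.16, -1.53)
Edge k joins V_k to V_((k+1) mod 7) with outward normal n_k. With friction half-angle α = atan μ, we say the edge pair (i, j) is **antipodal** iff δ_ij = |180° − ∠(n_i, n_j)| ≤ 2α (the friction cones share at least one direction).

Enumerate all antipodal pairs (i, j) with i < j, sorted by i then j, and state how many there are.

count = 4; pairs: (0,3), (1,4), (2,5), (3,6)

α = atan 0.2 = 11.31°;  2α = 22.62°
n_0 = (-0.0412, -0.9991)
n_1 = (+0.8159, -0.5782)
n_2 = (+0.9297, +0.3684)
n_3 = (+0.3952, +0.9186)
n_4 = (-0.7311, +0.6823)
n_5 = (-0.9114, -0.4116)
n_6 = (-0.5812, -0.8137)
  (0,1): δ = 122.96°  ·
  (0,2): δ = 66.02°  ·
  (0,3): δ = 20.92°  ✓
  (0,4): δ = 49.34°  ·
  (0,5): δ = 116.67°  ·
  (0,6): δ = 146.83°  ·
  (1,2): δ = 123.06°  ·
  (1,3): δ = 77.96°  ·
  (1,4): δ = 7.70°  ✓
  (1,5): δ = 59.63°  ·
  (1,6): δ = 89.79°  ·
  (2,3): δ = 134.90°  ·
  (2,4): δ = 64.64°  ·
  (2,5): δ = 2.69°  ✓
  (2,6): δ = 32.85°  ·
  (3,4): δ = 109.74°  ·
  (3,5): δ = 42.41°  ·
  (3,6): δ = 12.26°  ✓
  (4,5): δ = 112.67°  ·
  (4,6): δ = 82.51°  ·
  (5,6): δ = 149.84°  ·
antipodal pairs: 4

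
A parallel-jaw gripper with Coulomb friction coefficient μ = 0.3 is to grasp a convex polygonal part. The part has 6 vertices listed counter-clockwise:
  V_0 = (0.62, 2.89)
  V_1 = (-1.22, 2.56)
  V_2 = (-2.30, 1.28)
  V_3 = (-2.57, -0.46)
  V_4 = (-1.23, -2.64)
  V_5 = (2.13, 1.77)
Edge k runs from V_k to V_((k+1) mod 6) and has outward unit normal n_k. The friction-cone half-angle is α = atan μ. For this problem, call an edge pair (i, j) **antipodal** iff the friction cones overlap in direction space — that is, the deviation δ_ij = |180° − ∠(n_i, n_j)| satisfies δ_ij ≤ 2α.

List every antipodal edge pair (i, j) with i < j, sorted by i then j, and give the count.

count = 3; pairs: (1,4), (2,4), (3,5)

α = atan 0.3 = 16.70°;  2α = 33.40°
n_0 = (-0.1765, +0.9843)
n_1 = (-0.7643, +0.6449)
n_2 = (-0.9882, +0.1533)
n_3 = (-0.8519, -0.5237)
n_4 = (+0.7954, -0.6060)
n_5 = (+0.5957, +0.8032)
  (0,1): δ = 140.32°  ·
  (0,2): δ = 108.99°  ·
  (0,3): δ = 68.59°  ·
  (0,4): δ = 42.53°  ·
  (0,5): δ = 133.27°  ·
  (1,2): δ = 148.66°  ·
  (1,3): δ = 108.27°  ·
  (1,4): δ = 2.85°  ✓
  (1,5): δ = 93.59°  ·
  (2,3): δ = 139.60°  ·
  (2,4): δ = 28.48°  ✓
  (2,5): δ = 62.26°  ·
  (3,4): δ = 68.88°  ·
  (3,5): δ = 21.86°  ✓
  (4,5): δ = 89.26°  ·
antipodal pairs: 3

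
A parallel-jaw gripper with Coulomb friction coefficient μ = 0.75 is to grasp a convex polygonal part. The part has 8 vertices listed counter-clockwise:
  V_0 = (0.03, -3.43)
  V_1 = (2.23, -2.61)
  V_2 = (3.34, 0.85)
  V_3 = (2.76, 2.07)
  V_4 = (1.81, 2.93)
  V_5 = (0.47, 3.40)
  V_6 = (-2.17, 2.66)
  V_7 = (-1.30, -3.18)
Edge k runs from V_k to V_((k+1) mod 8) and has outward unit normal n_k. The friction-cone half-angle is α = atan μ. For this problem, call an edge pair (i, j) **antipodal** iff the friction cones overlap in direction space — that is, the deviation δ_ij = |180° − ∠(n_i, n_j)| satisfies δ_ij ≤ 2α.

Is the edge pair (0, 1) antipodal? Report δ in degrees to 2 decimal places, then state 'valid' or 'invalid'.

δ = 128.23°, invalid

α = atan 0.75 = 36.87°;  2α = 73.74°
edge 0: e_0 = (+2.20, +0.82);  n_0 = (+0.3493, -0.9370)
edge 1: e_1 = (+1.11, +3.46);  n_1 = (+0.9522, -0.3055)
∠(n_0, n_1) = 51.77°
δ = |180° − 51.77°| = 128.23°
128.23° > 2α = 73.74°  →  invalid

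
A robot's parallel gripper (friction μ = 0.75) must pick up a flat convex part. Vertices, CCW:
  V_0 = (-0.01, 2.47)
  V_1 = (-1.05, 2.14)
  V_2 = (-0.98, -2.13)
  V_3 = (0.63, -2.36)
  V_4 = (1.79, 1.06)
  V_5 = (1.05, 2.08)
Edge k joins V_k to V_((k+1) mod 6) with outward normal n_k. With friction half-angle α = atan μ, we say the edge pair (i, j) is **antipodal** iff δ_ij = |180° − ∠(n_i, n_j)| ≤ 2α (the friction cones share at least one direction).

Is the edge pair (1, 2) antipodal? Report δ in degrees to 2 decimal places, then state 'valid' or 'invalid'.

α = atan 0.75 = 36.87°;  2α = 73.74°
edge 1: e_1 = (+0.07, -4.27);  n_1 = (-0.9999, -0.0164)
edge 2: e_2 = (+1.61, -0.23);  n_2 = (-0.1414, -0.9899)
∠(n_1, n_2) = 80.93°
δ = |180° − 80.93°| = 99.07°
99.07° > 2α = 73.74°  →  invalid

δ = 99.07°, invalid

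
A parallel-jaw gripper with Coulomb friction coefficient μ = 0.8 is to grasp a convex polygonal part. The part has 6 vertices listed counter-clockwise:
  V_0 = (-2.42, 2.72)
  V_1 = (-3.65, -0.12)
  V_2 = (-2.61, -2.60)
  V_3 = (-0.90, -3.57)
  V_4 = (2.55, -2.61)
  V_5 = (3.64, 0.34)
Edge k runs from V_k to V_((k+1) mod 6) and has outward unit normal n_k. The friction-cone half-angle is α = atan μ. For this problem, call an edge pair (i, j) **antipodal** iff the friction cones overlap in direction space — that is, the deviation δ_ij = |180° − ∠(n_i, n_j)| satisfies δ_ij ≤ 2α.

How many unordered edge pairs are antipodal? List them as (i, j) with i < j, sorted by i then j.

count = 6; pairs: (0,3), (0,4), (1,4), (1,5), (2,5), (3,5)

α = atan 0.8 = 38.66°;  2α = 77.32°
n_0 = (-0.9176, +0.3974)
n_1 = (-0.9222, -0.3867)
n_2 = (-0.4934, -0.8698)
n_3 = (+0.2681, -0.9634)
n_4 = (+0.9380, -0.3466)
n_5 = (+0.3656, +0.9308)
  (0,1): δ = 133.83°  ·
  (0,2): δ = 96.15°  ·
  (0,3): δ = 51.03°  ✓
  (0,4): δ = 3.14°  ✓
  (0,5): δ = 91.98°  ·
  (1,2): δ = 142.32°  ·
  (1,3): δ = 97.20°  ·
  (1,4): δ = 43.03°  ✓
  (1,5): δ = 45.81°  ✓
  (2,3): δ = 134.89°  ·
  (2,4): δ = 80.71°  ·
  (2,5): δ = 8.12°  ✓
  (3,4): δ = 125.83°  ·
  (3,5): δ = 36.99°  ✓
  (4,5): δ = 91.16°  ·
antipodal pairs: 6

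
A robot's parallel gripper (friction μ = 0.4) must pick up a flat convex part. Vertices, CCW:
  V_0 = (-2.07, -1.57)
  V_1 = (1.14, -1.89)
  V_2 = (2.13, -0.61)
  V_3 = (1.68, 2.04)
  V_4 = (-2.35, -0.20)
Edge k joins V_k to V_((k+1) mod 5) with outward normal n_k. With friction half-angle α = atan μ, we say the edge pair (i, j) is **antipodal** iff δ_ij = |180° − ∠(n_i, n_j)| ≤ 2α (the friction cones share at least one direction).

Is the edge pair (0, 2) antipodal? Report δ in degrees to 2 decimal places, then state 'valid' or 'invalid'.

α = atan 0.4 = 21.80°;  2α = 43.60°
edge 0: e_0 = (+3.21, -0.32);  n_0 = (-0.0992, -0.9951)
edge 2: e_2 = (-0.45, +2.65);  n_2 = (+0.9859, +0.1674)
∠(n_0, n_2) = 105.33°
δ = |180° − 105.33°| = 74.67°
74.67° > 2α = 43.60°  →  invalid

δ = 74.67°, invalid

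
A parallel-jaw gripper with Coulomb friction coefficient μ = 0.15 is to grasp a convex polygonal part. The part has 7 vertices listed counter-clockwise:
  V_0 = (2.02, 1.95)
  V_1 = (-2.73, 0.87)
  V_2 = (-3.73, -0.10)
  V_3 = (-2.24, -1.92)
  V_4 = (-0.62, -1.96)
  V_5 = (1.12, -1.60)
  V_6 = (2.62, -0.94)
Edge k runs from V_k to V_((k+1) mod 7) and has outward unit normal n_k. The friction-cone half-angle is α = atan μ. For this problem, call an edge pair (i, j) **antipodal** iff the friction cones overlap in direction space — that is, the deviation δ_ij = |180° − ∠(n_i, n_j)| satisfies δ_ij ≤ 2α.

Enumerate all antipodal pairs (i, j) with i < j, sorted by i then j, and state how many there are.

α = atan 0.15 = 8.53°;  2α = 17.06°
n_0 = (-0.2217, +0.9751)
n_1 = (-0.6963, +0.7178)
n_2 = (-0.7738, -0.6335)
n_3 = (-0.0247, -0.9997)
n_4 = (+0.2026, -0.9793)
n_5 = (+0.4027, -0.9153)
n_6 = (+0.9791, +0.2033)
  (0,1): δ = 148.68°  ·
  (0,2): δ = 63.50°  ·
  (0,3): δ = 14.22°  ✓
  (0,4): δ = 1.12°  ✓
  (0,5): δ = 10.94°  ✓
  (0,6): δ = 88.92°  ·
  (1,2): δ = 94.82°  ·
  (1,3): δ = 45.54°  ·
  (1,4): δ = 32.44°  ·
  (1,5): δ = 20.38°  ·
  (1,6): δ = 57.60°  ·
  (2,3): δ = 130.72°  ·
  (2,4): δ = 117.62°  ·
  (2,5): δ = 105.56°  ·
  (2,6): δ = 27.58°  ·
  (3,4): δ = 166.90°  ·
  (3,5): δ = 154.84°  ·
  (3,6): δ = 76.86°  ·
  (4,5): δ = 167.94°  ·
  (4,6): δ = 89.96°  ·
  (5,6): δ = 102.02°  ·
antipodal pairs: 3

count = 3; pairs: (0,3), (0,4), (0,5)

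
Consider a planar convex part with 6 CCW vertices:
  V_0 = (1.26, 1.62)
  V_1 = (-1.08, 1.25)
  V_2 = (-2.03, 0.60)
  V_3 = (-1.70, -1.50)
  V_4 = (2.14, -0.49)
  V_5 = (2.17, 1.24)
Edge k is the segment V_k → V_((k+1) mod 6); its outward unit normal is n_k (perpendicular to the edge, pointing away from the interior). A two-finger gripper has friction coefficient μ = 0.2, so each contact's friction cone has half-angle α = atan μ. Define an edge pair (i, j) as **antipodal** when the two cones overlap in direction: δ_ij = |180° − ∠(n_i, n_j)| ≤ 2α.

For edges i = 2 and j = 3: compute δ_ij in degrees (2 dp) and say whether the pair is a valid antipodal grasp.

α = atan 0.2 = 11.31°;  2α = 22.62°
edge 2: e_2 = (+0.33, -2.10);  n_2 = (-0.9879, -0.1552)
edge 3: e_3 = (+3.84, +1.01);  n_3 = (+0.2544, -0.9671)
∠(n_2, n_3) = 95.81°
δ = |180° − 95.81°| = 84.19°
84.19° > 2α = 22.62°  →  invalid

δ = 84.19°, invalid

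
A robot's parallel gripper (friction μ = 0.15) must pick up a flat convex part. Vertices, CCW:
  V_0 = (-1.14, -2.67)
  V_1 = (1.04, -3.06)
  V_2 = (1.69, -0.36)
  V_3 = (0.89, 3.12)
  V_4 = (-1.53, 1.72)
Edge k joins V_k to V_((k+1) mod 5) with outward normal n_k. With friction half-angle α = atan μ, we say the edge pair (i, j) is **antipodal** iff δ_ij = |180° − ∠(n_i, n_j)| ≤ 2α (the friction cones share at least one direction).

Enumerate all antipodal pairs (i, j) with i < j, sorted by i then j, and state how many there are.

count = 1; pairs: (2,4)

α = atan 0.15 = 8.53°;  2α = 17.06°
n_0 = (-0.1761, -0.9844)
n_1 = (+0.9722, -0.2341)
n_2 = (+0.9746, +0.2240)
n_3 = (-0.5008, +0.8656)
n_4 = (-0.9961, -0.0885)
  (0,1): δ = 93.39°  ·
  (0,2): δ = 66.91°  ·
  (0,3): δ = 40.19°  ·
  (0,4): δ = 105.22°  ·
  (1,2): δ = 153.52°  ·
  (1,3): δ = 46.41°  ·
  (1,4): δ = 18.61°  ·
  (2,3): δ = 72.90°  ·
  (2,4): δ = 7.87°  ✓
  (3,4): δ = 114.97°  ·
antipodal pairs: 1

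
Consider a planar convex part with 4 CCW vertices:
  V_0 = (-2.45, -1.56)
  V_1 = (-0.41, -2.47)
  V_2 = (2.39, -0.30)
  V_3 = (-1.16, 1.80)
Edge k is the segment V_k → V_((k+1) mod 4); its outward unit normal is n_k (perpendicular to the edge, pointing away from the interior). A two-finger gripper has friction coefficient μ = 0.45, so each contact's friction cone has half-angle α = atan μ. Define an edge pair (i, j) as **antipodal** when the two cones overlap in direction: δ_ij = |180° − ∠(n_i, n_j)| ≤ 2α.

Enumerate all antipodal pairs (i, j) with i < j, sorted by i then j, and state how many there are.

count = 2; pairs: (0,2), (1,3)

α = atan 0.45 = 24.23°;  2α = 48.46°
n_0 = (-0.4074, -0.9133)
n_1 = (+0.6126, -0.7904)
n_2 = (+0.5091, +0.8607)
n_3 = (-0.9336, +0.3584)
  (0,1): δ = 118.18°  ·
  (0,2): δ = 6.57°  ✓
  (0,3): δ = 93.04°  ·
  (1,2): δ = 68.38°  ·
  (1,3): δ = 31.22°  ✓
  (2,3): δ = 80.40°  ·
antipodal pairs: 2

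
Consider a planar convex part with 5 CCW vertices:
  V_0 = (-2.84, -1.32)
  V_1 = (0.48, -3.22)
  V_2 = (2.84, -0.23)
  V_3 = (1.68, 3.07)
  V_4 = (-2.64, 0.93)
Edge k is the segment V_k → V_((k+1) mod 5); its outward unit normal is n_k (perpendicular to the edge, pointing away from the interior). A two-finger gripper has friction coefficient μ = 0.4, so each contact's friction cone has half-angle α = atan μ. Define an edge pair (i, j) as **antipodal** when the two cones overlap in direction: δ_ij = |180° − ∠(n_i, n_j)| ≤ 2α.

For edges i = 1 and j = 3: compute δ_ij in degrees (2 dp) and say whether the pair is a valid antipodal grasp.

α = atan 0.4 = 21.80°;  2α = 43.60°
edge 1: e_1 = (+2.36, +2.99);  n_1 = (+0.7849, -0.6196)
edge 3: e_3 = (-4.32, -2.14);  n_3 = (-0.4439, +0.8961)
∠(n_1, n_3) = 154.64°
δ = |180° − 154.64°| = 25.36°
25.36° ≤ 2α = 43.60°  →  valid

δ = 25.36°, valid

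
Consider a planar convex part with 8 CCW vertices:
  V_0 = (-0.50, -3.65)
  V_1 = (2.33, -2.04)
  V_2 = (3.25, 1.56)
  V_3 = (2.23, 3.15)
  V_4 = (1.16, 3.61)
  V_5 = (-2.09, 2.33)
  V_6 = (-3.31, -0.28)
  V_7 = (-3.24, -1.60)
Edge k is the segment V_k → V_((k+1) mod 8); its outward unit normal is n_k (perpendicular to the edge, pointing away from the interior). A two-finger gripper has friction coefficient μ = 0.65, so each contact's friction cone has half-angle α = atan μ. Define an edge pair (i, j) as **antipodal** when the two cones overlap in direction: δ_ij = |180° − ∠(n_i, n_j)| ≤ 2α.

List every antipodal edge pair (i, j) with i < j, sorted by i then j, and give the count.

count = 13; pairs: (0,3), (0,4), (0,5), (0,6), (1,4), (1,5), (1,6), (2,5), (2,6), (2,7), (3,6), (3,7), (4,7)

α = atan 0.65 = 33.02°;  2α = 66.05°
n_0 = (+0.4945, -0.8692)
n_1 = (+0.9689, -0.2476)
n_2 = (+0.8417, +0.5400)
n_3 = (+0.3950, +0.9187)
n_4 = (-0.3664, +0.9304)
n_5 = (-0.9059, +0.4235)
n_6 = (-0.9986, -0.0530)
n_7 = (-0.5991, -0.8007)
  (0,1): δ = 133.97°  ·
  (0,2): δ = 86.96°  ·
  (0,3): δ = 52.90°  ✓
  (0,4): δ = 8.14°  ✓
  (0,5): δ = 35.31°  ✓
  (0,6): δ = 63.40°  ✓
  (0,7): δ = 113.56°  ·
  (1,2): δ = 132.98°  ·
  (1,3): δ = 98.93°  ·
  (1,4): δ = 54.17°  ✓
  (1,5): δ = 10.72°  ✓
  (1,6): δ = 17.37°  ✓
  (1,7): δ = 67.53°  ·
  (2,3): δ = 145.94°  ·
  (2,4): δ = 101.18°  ·
  (2,5): δ = 57.73°  ✓
  (2,6): δ = 29.64°  ✓
  (2,7): δ = 20.52°  ✓
  (3,4): δ = 135.24°  ·
  (3,5): δ = 91.79°  ·
  (3,6): δ = 63.70°  ✓
  (3,7): δ = 13.54°  ✓
  (4,5): δ = 136.55°  ·
  (4,6): δ = 108.46°  ·
  (4,7): δ = 58.30°  ✓
  (5,6): δ = 151.91°  ·
  (5,7): δ = 101.75°  ·
  (6,7): δ = 129.84°  ·
antipodal pairs: 13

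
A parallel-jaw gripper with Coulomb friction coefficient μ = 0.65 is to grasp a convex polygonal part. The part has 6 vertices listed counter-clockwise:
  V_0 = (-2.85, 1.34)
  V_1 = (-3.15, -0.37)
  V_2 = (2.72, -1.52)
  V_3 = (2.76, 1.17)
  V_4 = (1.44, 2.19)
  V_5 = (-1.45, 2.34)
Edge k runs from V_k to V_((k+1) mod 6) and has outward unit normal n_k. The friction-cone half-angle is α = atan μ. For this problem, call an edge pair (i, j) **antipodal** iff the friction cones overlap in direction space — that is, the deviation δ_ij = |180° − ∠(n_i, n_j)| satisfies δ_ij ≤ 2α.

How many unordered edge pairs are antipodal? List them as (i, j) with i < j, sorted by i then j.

count = 6; pairs: (0,2), (0,3), (1,3), (1,4), (1,5), (2,5)

α = atan 0.65 = 33.02°;  2α = 66.05°
n_0 = (-0.9850, +0.1728)
n_1 = (-0.1923, -0.9813)
n_2 = (+0.9999, -0.0149)
n_3 = (+0.6114, +0.7913)
n_4 = (+0.0518, +0.9987)
n_5 = (-0.5812, +0.8137)
  (0,1): δ = 91.13°  ·
  (0,2): δ = 9.10°  ✓
  (0,3): δ = 62.26°  ✓
  (0,4): δ = 96.98°  ·
  (0,5): δ = 135.49°  ·
  (1,2): δ = 79.77°  ·
  (1,3): δ = 26.61°  ✓
  (1,4): δ = 8.11°  ✓
  (1,5): δ = 46.62°  ✓
  (2,3): δ = 126.84°  ·
  (2,4): δ = 92.12°  ·
  (2,5): δ = 53.61°  ✓
  (3,4): δ = 145.28°  ·
  (3,5): δ = 106.77°  ·
  (4,5): δ = 141.49°  ·
antipodal pairs: 6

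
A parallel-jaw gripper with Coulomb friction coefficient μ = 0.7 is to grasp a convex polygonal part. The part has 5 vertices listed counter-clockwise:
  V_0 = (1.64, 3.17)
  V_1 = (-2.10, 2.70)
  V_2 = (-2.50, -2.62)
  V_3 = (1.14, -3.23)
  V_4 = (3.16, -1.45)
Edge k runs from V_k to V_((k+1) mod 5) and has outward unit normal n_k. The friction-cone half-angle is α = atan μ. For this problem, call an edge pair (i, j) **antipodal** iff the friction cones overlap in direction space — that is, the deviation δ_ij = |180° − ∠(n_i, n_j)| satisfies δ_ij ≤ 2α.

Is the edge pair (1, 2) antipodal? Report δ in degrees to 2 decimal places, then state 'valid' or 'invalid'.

α = atan 0.7 = 34.99°;  2α = 69.98°
edge 1: e_1 = (-0.40, -5.32);  n_1 = (-0.9972, +0.0750)
edge 2: e_2 = (+3.64, -0.61);  n_2 = (-0.1653, -0.9862)
∠(n_1, n_2) = 84.79°
δ = |180° − 84.79°| = 95.21°
95.21° > 2α = 69.98°  →  invalid

δ = 95.21°, invalid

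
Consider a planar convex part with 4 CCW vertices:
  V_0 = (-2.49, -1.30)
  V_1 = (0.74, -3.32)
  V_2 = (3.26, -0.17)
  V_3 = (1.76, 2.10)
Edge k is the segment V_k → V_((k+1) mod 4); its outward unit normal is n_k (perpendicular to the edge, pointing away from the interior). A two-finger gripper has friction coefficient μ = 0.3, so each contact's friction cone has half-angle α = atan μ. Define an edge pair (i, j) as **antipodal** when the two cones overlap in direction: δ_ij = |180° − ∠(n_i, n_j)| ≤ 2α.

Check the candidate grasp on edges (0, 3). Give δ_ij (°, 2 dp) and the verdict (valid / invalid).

α = atan 0.3 = 16.70°;  2α = 33.40°
edge 0: e_0 = (+3.23, -2.02);  n_0 = (-0.5302, -0.8479)
edge 3: e_3 = (-4.25, -3.40);  n_3 = (-0.6247, +0.7809)
∠(n_0, n_3) = 109.32°
δ = |180° − 109.32°| = 70.68°
70.68° > 2α = 33.40°  →  invalid

δ = 70.68°, invalid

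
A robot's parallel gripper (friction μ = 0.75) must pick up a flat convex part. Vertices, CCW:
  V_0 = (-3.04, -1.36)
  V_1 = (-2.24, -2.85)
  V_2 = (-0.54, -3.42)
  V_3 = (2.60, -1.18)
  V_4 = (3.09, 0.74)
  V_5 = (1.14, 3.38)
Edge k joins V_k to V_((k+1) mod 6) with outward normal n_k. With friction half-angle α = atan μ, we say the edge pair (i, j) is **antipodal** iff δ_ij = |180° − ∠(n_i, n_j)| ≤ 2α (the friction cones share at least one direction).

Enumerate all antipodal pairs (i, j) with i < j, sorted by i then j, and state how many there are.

count = 6; pairs: (0,3), (0,4), (1,4), (1,5), (2,5), (3,5)

α = atan 0.75 = 36.87°;  2α = 73.74°
n_0 = (-0.8810, -0.4730)
n_1 = (-0.3179, -0.9481)
n_2 = (+0.5807, -0.8141)
n_3 = (+0.9689, -0.2473)
n_4 = (+0.8044, +0.5941)
n_5 = (-0.7500, +0.6614)
  (0,1): δ = 136.77°  ·
  (0,2): δ = 82.73°  ·
  (0,3): δ = 42.55°  ✓
  (0,4): δ = 8.22°  ✓
  (0,5): δ = 110.36°  ·
  (1,2): δ = 125.96°  ·
  (1,3): δ = 85.78°  ·
  (1,4): δ = 35.01°  ✓
  (1,5): δ = 67.13°  ✓
  (2,3): δ = 139.82°  ·
  (2,4): δ = 89.05°  ·
  (2,5): δ = 13.09°  ✓
  (3,4): δ = 129.23°  ·
  (3,5): δ = 27.09°  ✓
  (4,5): δ = 77.86°  ·
antipodal pairs: 6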